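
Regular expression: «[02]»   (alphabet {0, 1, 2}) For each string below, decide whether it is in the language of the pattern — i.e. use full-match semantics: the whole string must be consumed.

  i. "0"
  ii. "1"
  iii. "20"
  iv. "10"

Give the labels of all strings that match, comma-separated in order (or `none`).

i → match
ii → no match
iii → no match
iv → no match

i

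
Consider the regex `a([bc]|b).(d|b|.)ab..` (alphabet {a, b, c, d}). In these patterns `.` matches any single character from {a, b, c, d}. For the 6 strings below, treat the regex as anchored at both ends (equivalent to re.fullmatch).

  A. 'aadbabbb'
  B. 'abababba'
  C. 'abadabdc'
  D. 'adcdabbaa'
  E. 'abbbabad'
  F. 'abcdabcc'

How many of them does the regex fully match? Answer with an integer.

A. 'aadbabbb' → no match
B. 'abababba' → match
C. 'abadabdc' → match
D. 'adcdabbaa' → no match
E. 'abbbabad' → match
F. 'abcdabcc' → match
Total matched: 4

4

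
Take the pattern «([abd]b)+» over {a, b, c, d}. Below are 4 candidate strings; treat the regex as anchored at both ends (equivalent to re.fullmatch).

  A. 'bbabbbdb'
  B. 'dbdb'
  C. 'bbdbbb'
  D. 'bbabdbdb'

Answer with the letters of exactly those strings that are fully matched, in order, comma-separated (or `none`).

A, B, C, D

A → match
B → match
C → match
D → match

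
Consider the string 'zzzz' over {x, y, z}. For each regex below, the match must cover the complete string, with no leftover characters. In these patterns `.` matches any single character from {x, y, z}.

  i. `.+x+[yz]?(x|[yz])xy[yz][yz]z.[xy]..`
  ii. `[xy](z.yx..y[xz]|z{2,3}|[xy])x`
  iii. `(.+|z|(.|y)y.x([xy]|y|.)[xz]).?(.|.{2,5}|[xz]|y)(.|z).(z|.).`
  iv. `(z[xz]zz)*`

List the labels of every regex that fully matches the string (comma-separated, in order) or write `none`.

i → no match
ii → no match — must end with 'x'
iii → no match
iv → match

iv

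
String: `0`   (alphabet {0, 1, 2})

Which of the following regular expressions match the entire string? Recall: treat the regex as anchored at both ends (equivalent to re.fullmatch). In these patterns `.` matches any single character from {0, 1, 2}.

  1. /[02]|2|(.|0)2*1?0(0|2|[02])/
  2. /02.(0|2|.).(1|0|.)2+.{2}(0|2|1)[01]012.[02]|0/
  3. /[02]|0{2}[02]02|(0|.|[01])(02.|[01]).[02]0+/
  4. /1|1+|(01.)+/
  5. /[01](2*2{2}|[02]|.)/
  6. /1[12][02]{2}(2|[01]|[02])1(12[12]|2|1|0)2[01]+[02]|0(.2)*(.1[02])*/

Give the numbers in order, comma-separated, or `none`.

1, 2, 3, 6

1 → match
2 → match
3 → match
4 → no match
5 → no match
6 → match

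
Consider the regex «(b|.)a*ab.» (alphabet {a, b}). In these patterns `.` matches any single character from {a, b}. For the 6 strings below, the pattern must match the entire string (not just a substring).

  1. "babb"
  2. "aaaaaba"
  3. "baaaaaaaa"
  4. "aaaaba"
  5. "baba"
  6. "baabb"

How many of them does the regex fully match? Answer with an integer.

5

1. "babb" → match
2. "aaaaaba" → match
3. "baaaaaaaa" → no match
4. "aaaaba" → match
5. "baba" → match
6. "baabb" → match
Total matched: 5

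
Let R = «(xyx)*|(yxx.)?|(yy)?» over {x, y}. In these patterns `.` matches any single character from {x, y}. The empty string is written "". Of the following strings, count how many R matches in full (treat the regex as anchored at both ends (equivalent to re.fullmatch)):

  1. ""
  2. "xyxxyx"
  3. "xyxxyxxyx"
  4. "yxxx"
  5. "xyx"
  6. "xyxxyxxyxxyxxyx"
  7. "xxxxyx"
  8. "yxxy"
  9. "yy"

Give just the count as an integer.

1. "" → match
2. "xyxxyx" → match
3. "xyxxyxxyx" → match
4. "yxxx" → match
5. "xyx" → match
6 → match
7. "xxxxyx" → no match
8. "yxxy" → match
9. "yy" → match
Total matched: 8

8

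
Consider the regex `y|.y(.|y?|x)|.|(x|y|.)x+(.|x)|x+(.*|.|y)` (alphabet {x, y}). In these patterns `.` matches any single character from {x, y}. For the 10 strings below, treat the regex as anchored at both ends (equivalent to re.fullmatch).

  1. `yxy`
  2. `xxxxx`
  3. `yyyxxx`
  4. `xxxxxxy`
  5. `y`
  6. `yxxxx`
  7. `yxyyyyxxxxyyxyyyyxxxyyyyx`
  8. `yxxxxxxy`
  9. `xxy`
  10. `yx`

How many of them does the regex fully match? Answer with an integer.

1. `yxy` → match
2. `xxxxx` → match
3. `yyyxxx` → no match
4. `xxxxxxy` → match
5. `y` → match
6. `yxxxx` → match
7 → no match
8. `yxxxxxxy` → match
9. `xxy` → match
10. `yx` → no match
Total matched: 7

7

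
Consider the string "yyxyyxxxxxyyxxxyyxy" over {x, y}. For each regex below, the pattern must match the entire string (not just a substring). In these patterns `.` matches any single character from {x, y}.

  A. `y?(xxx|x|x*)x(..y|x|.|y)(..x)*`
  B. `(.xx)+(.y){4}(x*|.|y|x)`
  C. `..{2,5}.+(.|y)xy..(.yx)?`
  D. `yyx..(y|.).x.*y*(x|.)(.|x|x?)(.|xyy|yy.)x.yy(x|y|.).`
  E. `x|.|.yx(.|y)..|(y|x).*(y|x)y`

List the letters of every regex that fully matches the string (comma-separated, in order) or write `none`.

D, E

A → no match
B → no match
C → no match
D → match
E → match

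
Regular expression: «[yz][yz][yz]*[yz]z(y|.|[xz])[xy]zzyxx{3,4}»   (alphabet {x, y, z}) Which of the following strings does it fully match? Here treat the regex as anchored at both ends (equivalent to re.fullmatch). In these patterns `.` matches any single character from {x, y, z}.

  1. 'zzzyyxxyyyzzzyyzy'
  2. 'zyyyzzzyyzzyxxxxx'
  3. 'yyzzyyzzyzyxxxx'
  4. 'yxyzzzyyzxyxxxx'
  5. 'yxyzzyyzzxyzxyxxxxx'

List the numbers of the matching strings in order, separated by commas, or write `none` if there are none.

2

1 → no match — must end with 'x'
2 → match
3 → no match
4 → no match
5 → no match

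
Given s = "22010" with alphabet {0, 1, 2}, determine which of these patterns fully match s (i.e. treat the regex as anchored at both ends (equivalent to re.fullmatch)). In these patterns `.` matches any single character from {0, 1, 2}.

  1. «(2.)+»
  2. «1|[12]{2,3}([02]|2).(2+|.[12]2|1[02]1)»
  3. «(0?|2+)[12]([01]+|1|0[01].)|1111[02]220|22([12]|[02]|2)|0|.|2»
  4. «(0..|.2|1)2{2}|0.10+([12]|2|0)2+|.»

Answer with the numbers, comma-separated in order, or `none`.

1 → no match
2 → no match
3 → match
4 → no match

3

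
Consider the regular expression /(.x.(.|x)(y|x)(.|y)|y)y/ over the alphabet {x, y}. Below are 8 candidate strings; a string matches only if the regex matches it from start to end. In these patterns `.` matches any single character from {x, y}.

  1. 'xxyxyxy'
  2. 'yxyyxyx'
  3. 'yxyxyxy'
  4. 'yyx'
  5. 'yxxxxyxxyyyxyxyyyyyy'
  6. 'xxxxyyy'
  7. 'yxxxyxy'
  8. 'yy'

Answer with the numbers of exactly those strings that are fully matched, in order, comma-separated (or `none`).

1 → match
2 → no match — must end with 'y'
3 → match
4 → no match — must end with 'y'
5 → no match
6 → match
7 → match
8 → match

1, 3, 6, 7, 8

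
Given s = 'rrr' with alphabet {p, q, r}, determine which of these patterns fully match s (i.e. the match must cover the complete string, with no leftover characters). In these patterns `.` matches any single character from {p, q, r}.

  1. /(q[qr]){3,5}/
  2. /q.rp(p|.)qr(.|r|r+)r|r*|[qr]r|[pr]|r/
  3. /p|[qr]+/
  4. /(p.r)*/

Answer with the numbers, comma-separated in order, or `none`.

2, 3

1 → no match — must start with 'q'
2 → match
3 → match
4 → no match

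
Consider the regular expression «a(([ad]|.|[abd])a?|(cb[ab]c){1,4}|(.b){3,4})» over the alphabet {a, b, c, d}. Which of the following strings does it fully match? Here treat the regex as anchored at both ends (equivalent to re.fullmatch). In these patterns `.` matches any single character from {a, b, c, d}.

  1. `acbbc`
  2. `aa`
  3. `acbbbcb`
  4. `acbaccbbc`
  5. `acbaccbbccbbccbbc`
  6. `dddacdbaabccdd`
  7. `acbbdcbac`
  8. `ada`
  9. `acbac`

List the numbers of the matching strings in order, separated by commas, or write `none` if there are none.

1 → match
2 → match
3 → match
4 → match
5 → match
6 → no match — must start with `a`
7 → no match
8 → match
9 → match

1, 2, 3, 4, 5, 8, 9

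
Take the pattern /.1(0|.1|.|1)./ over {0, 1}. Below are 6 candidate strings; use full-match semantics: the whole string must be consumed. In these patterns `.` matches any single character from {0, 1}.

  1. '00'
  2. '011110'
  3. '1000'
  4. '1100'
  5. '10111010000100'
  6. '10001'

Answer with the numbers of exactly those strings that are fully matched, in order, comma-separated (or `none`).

1 → no match
2 → no match
3 → no match
4 → match
5 → no match
6 → no match

4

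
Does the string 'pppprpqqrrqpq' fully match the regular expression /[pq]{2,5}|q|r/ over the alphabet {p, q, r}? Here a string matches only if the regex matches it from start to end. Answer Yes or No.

No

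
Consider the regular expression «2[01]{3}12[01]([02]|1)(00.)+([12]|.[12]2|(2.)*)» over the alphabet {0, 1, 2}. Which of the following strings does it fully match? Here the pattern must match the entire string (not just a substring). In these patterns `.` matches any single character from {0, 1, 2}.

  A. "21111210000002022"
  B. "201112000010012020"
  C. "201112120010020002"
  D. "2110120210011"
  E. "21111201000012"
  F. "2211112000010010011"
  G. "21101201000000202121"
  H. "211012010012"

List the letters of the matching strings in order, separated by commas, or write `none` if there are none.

A, B, C, E, G, H

A → match
B → match
C → match
D → no match
E → match
F → no match
G → match
H. "211012010012" → match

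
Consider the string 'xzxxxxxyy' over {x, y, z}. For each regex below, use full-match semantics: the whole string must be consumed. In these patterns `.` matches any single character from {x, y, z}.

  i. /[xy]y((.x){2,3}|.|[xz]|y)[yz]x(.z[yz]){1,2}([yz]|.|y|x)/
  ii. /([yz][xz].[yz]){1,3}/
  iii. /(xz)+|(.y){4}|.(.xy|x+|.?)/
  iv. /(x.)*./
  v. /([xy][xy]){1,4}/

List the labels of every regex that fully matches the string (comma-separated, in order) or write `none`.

iv

i → no match
ii → no match
iii → no match
iv → match
v → no match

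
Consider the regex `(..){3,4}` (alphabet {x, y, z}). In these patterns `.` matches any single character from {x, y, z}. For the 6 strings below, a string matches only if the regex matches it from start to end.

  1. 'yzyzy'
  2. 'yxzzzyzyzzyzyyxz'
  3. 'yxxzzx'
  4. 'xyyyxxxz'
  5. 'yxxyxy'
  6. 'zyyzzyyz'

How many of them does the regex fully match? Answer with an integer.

4

1 → no match
2 → no match
3 → match
4 → match
5 → match
6 → match
Total matched: 4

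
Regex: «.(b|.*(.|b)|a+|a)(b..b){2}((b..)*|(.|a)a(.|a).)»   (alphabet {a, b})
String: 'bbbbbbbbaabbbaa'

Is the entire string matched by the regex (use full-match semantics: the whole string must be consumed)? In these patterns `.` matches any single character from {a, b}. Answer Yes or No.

No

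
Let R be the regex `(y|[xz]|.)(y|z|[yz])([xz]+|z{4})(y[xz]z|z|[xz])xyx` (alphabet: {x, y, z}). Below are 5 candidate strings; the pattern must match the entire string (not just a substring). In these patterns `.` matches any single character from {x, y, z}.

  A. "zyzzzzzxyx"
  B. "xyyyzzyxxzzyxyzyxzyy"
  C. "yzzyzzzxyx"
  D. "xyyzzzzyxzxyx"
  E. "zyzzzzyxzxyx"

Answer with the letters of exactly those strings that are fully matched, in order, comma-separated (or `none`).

A, E

A. "zyzzzzzxyx" → match
B → no match — must end with "xyx"
C. "yzzyzzzxyx" → no match
D → no match
E. "zyzzzzyxzxyx" → match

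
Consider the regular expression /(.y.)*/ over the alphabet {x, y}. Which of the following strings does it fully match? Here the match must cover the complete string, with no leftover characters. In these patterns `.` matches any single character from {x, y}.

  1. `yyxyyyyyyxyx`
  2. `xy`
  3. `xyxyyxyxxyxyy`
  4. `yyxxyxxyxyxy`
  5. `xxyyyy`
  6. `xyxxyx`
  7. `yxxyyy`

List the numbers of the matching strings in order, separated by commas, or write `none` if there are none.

1 → match
2 → no match
3 → no match
4 → no match
5 → no match
6 → match
7 → no match

1, 6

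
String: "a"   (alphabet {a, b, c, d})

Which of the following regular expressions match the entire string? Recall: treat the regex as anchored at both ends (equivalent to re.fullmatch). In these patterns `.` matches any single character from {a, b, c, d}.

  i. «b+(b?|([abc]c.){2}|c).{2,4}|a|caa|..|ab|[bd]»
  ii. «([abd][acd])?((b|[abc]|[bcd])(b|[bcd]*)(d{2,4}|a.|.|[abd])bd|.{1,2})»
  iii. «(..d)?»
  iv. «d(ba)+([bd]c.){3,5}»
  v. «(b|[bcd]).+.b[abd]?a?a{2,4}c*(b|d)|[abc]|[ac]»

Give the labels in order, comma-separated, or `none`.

i, ii, v

i → match
ii → match
iii → no match
iv → no match — must start with "dba"
v → match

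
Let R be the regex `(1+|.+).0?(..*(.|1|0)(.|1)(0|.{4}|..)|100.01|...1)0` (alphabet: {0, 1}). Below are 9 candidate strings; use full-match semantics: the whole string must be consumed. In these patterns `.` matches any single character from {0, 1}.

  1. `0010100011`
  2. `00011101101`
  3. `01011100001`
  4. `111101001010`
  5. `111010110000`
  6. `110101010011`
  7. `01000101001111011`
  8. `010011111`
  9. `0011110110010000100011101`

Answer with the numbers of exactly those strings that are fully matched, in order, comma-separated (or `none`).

4, 5

1 → no match — must end with `0`
2 → no match — must end with `0`
3 → no match — must end with `0`
4 → match
5 → match
6 → no match — must end with `0`
7 → no match — must end with `0`
8 → no match — must end with `0`
9 → no match — must end with `0`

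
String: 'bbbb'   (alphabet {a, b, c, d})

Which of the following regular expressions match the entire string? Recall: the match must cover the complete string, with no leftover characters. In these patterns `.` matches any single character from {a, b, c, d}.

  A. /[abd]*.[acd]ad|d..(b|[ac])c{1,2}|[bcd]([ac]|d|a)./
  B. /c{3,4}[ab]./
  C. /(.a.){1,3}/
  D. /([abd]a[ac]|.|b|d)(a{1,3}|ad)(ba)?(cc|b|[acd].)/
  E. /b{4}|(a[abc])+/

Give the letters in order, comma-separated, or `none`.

A → no match
B → no match — must start with 'c'
C → no match
D → no match
E → match

E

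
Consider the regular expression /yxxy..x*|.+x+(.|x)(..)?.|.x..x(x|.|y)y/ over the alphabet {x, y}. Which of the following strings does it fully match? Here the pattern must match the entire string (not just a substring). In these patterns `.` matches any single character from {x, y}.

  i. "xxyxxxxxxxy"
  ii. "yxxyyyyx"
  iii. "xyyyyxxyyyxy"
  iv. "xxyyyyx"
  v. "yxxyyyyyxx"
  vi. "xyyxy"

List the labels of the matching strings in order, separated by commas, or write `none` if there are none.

i → match
ii → no match
iii → no match
iv → no match
v → no match
vi → no match

i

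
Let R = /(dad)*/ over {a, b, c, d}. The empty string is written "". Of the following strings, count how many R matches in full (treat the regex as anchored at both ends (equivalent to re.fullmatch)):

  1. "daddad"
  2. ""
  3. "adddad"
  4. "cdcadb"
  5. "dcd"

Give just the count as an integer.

2

1 → match
2 → match
3 → no match
4 → no match
5 → no match
Total matched: 2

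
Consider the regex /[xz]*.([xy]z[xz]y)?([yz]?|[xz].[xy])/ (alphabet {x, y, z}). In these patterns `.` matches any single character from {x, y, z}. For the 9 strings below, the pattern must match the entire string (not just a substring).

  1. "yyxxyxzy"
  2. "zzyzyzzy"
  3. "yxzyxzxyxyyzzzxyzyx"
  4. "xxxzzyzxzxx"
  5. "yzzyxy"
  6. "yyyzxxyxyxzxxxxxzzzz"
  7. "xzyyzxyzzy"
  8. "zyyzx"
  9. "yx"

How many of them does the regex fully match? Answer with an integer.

1. "yyxxyxzy" → no match
2. "zzyzyzzy" → no match
3 → no match
4. "xxxzzyzxzxx" → no match
5. "yzzyxy" → no match
6 → no match
7. "xzyyzxyzzy" → match
8. "zyyzx" → no match
9. "yx" → no match
Total matched: 1

1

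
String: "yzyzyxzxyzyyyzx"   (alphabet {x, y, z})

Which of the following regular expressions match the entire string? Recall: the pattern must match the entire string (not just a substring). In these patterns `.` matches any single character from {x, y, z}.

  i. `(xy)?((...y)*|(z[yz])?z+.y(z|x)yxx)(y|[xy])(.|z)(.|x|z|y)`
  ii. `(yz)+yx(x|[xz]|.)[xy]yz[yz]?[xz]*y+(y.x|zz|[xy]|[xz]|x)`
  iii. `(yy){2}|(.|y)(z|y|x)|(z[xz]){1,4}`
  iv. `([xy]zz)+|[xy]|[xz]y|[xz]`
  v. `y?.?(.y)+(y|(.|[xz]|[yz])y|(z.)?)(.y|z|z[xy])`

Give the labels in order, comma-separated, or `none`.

ii

i → no match
ii → match
iii → no match
iv → no match
v → no match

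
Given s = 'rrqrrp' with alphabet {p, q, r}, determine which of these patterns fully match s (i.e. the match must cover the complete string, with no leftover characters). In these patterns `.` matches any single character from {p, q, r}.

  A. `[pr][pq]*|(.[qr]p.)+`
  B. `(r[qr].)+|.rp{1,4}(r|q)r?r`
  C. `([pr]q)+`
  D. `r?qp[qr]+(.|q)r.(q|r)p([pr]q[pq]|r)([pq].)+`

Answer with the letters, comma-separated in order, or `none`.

B

A → no match
B → match
C → no match — must end with 'q'
D → no match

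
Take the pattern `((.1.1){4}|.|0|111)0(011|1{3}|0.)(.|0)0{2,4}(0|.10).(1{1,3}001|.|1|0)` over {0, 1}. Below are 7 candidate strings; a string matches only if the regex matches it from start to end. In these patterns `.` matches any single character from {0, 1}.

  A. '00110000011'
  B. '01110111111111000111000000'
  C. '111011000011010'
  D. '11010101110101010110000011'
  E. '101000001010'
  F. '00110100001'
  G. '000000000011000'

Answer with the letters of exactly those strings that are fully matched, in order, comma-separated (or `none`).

none

A → no match
B → no match
C → no match
D → no match
E → no match
F → no match
G → no match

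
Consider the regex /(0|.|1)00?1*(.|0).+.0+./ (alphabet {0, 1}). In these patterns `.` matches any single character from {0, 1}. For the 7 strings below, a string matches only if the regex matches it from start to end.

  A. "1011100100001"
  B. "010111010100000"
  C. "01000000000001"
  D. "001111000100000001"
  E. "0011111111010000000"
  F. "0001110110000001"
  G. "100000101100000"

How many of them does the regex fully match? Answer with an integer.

5

A → match
B → no match
C → no match
D → match
E → match
F → match
G → match
Total matched: 5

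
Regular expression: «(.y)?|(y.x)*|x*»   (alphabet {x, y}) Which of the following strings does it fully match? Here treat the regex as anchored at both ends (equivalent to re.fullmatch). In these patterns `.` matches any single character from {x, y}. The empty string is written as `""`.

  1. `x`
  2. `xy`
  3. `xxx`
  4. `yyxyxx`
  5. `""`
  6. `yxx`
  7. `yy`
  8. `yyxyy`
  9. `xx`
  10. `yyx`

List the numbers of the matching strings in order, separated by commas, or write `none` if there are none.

1, 2, 3, 4, 5, 6, 7, 9, 10

1. `x` → match
2. `xy` → match
3. `xxx` → match
4. `yyxyxx` → match
5. `""` → match
6. `yxx` → match
7. `yy` → match
8. `yyxyy` → no match
9. `xx` → match
10. `yyx` → match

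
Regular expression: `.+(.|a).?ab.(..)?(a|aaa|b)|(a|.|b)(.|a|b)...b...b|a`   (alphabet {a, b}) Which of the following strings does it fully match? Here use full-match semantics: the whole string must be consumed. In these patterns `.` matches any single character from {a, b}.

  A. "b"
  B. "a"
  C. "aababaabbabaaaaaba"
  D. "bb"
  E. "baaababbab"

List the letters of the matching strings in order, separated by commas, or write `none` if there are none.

A → no match
B → match
C → no match
D → no match
E → no match

B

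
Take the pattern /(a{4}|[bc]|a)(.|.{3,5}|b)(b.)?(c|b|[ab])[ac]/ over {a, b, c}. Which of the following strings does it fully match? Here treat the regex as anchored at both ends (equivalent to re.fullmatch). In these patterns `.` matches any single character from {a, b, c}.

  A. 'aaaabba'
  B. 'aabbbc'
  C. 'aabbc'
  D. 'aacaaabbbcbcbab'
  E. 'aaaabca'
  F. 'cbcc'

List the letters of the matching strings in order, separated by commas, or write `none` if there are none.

A, B, E, F

A → match
B → match
C → no match
D → no match
E → match
F → match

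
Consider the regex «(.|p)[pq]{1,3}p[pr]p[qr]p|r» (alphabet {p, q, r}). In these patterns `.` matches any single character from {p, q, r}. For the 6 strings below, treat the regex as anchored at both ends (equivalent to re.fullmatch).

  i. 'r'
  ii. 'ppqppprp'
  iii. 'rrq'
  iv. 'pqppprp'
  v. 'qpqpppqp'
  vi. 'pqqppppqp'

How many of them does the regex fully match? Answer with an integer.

5

i → match
ii → match
iii → no match
iv → match
v → match
vi → match
Total matched: 5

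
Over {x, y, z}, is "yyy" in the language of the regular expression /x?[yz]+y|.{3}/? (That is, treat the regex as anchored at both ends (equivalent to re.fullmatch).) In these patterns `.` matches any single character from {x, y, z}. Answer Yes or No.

Yes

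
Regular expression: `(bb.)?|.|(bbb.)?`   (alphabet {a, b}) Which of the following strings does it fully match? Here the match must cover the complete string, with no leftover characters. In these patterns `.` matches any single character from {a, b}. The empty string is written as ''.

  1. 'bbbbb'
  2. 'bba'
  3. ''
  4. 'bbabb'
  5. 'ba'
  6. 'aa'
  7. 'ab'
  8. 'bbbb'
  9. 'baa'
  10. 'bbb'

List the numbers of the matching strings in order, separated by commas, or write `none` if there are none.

1 → no match
2 → match
3 → match
4 → no match
5 → no match
6 → no match
7 → no match
8 → match
9 → no match
10 → match

2, 3, 8, 10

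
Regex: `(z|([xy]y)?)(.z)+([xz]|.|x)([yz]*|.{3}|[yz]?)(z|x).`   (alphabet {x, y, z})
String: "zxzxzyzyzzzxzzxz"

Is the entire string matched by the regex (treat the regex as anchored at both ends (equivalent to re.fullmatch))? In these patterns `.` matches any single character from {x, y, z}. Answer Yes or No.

Yes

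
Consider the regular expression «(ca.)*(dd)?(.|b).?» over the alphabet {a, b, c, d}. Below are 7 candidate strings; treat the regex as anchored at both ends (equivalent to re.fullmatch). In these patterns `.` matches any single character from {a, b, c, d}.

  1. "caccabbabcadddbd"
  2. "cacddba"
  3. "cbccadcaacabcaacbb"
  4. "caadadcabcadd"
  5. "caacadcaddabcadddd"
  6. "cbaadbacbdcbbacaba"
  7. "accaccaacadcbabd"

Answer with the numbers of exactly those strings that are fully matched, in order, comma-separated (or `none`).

2

1 → no match
2. "cacddba" → match
3 → no match
4 → no match
5 → no match
6 → no match
7 → no match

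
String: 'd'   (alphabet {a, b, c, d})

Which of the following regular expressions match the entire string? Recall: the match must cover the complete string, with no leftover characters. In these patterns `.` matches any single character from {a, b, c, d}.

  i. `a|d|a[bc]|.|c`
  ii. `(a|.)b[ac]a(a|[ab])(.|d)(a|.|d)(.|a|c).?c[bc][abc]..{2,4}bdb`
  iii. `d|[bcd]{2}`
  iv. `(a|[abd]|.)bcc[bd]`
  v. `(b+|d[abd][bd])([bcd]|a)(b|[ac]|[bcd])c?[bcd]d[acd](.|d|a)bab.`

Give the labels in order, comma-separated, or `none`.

i, iii

i → match
ii → no match — must end with 'bdb'
iii → match
iv → no match
v → no match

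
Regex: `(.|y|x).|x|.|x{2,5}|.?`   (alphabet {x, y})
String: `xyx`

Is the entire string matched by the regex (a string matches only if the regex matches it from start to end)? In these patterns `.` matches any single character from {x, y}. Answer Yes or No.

No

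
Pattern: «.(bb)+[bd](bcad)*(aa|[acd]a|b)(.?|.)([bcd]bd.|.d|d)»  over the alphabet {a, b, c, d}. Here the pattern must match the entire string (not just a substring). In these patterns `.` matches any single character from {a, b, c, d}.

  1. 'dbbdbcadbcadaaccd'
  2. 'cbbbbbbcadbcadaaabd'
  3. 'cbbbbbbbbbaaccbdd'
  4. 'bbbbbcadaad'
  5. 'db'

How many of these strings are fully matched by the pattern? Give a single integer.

1 → match
2 → match
3 → match
4 → match
5 → no match
Total matched: 4

4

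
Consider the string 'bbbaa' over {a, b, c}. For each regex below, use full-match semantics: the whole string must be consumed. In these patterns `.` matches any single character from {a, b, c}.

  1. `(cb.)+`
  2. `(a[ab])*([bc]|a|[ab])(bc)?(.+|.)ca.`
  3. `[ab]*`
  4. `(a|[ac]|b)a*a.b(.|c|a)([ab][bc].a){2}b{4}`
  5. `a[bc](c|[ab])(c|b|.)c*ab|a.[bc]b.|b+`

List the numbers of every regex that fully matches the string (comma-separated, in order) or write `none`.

1 → no match — must start with 'cb'
2 → no match
3 → match
4 → no match — must end with 'b'
5 → no match

3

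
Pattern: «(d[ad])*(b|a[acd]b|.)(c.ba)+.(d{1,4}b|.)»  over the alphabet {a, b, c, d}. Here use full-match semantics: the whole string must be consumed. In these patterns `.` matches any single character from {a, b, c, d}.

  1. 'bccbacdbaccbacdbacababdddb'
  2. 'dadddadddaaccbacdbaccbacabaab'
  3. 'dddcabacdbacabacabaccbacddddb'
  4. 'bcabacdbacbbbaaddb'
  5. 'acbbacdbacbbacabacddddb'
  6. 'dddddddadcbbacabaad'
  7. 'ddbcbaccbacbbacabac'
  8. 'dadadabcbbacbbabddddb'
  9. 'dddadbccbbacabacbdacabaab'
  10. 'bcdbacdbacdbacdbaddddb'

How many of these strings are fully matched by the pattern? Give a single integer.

1 → match
2 → match
3 → match
4 → no match
5 → match
6 → match
7 → no match
8 → match
9 → no match
10 → match
Total matched: 7

7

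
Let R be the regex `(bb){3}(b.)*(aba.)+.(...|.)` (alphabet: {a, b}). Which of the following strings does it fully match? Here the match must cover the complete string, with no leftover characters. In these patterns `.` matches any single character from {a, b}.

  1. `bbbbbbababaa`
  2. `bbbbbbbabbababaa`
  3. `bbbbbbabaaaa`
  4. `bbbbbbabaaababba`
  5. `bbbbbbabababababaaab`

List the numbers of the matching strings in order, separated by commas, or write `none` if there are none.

1, 2, 3, 4, 5

1. `bbbbbbababaa` → match
2 → match
3. `bbbbbbabaaaa` → match
4 → match
5 → match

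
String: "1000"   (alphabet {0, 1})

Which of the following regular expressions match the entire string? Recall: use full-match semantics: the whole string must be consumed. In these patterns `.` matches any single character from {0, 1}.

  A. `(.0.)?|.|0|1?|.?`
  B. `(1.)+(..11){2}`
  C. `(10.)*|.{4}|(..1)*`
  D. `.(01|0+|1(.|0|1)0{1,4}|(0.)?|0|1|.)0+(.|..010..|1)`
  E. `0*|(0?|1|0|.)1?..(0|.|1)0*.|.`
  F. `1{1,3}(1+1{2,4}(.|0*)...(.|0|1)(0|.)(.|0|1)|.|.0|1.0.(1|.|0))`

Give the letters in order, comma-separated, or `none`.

C, D, E

A → no match
B → no match — must end with "11"
C → match
D → match
E → match
F → no match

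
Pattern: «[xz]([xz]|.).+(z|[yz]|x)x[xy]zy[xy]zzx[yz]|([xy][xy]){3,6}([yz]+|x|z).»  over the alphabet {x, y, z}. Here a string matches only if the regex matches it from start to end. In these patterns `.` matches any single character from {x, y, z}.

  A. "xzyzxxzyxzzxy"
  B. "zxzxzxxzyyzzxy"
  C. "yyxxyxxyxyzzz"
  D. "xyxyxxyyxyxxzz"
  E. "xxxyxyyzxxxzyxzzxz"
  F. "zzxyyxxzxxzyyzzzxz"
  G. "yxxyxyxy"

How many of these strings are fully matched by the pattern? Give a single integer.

6

A → match
B → match
C → match
D → match
E → match
F → no match
G. "yxxyxyxy" → match
Total matched: 6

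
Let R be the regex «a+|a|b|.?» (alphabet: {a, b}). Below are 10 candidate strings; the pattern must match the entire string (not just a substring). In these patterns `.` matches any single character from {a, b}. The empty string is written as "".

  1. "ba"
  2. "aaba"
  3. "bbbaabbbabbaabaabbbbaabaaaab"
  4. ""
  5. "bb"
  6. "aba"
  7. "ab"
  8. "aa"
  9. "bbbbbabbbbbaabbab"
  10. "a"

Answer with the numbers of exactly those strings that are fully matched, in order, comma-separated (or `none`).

1 → no match
2 → no match
3 → no match
4 → match
5 → no match
6 → no match
7 → no match
8 → match
9 → no match
10 → match

4, 8, 10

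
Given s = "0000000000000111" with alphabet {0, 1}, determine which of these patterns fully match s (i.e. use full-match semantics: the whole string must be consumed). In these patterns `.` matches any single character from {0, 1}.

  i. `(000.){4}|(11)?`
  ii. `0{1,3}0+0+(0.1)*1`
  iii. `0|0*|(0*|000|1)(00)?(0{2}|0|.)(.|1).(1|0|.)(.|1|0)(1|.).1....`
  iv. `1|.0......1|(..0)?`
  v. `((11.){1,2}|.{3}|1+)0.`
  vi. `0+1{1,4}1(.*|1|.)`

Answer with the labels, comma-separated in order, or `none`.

ii, vi

i → no match
ii → match
iii → no match
iv → no match
v → no match
vi → match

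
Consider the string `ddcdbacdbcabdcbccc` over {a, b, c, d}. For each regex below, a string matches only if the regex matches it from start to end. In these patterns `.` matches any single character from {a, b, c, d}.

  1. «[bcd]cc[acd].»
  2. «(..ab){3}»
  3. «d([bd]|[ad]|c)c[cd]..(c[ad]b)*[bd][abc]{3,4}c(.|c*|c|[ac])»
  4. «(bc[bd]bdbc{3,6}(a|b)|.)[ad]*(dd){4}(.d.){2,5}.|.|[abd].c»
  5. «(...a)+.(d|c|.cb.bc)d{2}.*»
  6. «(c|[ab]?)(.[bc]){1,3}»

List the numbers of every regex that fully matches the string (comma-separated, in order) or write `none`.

1 → no match
2 → no match — must end with `ab`
3 → match
4 → no match
5 → no match
6 → no match

3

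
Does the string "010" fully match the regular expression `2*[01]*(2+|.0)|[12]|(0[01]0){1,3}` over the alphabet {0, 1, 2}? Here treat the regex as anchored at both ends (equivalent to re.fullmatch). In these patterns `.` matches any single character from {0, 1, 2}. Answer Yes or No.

Yes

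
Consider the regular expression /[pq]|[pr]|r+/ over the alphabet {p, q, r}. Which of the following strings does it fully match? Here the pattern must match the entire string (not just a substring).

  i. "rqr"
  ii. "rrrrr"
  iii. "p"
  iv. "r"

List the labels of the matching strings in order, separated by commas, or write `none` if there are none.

i. "rqr" → no match
ii. "rrrrr" → match
iii. "p" → match
iv. "r" → match

ii, iii, iv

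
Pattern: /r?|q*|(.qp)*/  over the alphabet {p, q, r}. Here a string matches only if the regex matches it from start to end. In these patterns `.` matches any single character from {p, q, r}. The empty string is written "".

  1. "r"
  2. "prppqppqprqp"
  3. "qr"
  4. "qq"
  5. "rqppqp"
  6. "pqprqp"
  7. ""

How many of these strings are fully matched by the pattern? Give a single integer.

5

1 → match
2 → no match
3 → no match
4 → match
5 → match
6 → match
7 → match
Total matched: 5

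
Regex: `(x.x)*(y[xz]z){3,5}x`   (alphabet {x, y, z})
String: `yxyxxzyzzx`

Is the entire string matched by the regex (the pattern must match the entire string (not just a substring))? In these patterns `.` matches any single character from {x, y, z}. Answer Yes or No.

No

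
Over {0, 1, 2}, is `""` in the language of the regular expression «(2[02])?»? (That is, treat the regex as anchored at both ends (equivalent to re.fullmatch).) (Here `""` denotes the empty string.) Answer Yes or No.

Yes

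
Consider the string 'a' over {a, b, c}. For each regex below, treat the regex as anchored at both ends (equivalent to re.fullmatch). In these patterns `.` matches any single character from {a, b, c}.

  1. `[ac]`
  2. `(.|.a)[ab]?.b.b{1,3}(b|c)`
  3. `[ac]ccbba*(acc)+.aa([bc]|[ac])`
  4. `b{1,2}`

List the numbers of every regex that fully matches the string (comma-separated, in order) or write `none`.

1 → match
2 → no match
3 → no match
4 → no match — must start with 'b'

1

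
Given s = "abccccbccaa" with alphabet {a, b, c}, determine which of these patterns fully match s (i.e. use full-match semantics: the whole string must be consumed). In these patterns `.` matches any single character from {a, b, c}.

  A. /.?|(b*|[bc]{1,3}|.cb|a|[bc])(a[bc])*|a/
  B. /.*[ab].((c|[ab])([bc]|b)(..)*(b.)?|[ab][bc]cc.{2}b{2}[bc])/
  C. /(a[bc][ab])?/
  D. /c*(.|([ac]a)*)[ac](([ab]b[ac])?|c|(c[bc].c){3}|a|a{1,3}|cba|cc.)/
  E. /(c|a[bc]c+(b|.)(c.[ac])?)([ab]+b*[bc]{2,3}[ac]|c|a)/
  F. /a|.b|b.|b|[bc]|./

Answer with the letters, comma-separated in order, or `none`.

B, E

A → no match
B → match
C → no match
D → no match
E → match
F → no match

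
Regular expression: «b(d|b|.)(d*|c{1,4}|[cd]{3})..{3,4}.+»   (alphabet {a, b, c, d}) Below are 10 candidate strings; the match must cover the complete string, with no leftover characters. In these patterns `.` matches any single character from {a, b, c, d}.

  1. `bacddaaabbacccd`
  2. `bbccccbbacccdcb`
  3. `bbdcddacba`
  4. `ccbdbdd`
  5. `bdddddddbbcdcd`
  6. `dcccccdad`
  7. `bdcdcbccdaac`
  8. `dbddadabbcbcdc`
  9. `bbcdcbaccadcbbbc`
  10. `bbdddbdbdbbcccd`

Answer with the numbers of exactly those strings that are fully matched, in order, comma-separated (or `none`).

1 → match
2 → match
3 → match
4 → no match — must start with `b`
5 → match
6 → no match — must start with `b`
7 → match
8 → no match — must start with `b`
9 → match
10 → match

1, 2, 3, 5, 7, 9, 10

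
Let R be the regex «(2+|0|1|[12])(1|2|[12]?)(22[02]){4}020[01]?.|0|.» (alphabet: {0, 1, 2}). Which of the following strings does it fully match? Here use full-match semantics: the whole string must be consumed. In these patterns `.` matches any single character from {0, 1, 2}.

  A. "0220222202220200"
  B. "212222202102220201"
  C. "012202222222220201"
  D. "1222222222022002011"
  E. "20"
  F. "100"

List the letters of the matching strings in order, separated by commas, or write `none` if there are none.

A → no match
B → no match
C → match
D → match
E → no match
F → no match

C, D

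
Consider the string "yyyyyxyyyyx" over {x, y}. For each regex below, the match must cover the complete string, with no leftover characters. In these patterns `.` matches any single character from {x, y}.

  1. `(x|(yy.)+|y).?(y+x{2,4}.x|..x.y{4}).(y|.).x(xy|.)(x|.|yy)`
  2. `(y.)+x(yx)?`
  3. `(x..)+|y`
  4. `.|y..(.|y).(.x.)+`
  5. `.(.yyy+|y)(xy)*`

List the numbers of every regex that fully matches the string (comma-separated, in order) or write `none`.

2

1 → no match
2 → match
3 → no match
4 → no match
5 → no match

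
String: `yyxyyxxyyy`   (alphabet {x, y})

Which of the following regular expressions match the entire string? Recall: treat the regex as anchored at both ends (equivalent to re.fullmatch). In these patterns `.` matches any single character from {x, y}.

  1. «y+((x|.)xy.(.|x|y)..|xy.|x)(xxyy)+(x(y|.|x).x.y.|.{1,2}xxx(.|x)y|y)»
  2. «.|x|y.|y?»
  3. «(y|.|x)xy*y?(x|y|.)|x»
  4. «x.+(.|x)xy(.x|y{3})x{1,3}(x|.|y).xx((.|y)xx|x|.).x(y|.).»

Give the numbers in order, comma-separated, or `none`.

1

1 → match
2 → no match
3 → no match
4 → no match — must start with `x`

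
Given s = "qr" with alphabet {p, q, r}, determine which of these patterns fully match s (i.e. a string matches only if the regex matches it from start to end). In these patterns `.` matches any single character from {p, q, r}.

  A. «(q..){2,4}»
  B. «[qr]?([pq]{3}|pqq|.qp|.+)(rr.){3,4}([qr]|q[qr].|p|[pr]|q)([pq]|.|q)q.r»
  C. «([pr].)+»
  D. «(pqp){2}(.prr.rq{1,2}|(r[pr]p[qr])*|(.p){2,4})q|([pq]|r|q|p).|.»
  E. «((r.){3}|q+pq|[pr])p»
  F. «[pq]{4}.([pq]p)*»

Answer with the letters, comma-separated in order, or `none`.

A → no match
B → no match
C → no match
D → match
E → no match — must end with "p"
F → no match

D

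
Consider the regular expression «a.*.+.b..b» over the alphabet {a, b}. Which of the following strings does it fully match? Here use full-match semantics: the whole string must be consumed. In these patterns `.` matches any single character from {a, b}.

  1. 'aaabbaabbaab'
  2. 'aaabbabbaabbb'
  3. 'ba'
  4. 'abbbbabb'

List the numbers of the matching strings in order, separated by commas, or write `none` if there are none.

1, 4

1 → match
2 → no match
3 → no match — must start with 'a'
4 → match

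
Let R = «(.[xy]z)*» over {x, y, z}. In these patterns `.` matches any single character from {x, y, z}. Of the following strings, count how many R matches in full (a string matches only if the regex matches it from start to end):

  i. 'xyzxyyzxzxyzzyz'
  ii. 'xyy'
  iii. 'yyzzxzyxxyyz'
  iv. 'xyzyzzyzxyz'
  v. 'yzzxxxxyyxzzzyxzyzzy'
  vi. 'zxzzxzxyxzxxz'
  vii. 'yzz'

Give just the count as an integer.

i → no match
ii → no match
iii → no match
iv → no match
v → no match
vi → no match
vii → no match
Total matched: 0

0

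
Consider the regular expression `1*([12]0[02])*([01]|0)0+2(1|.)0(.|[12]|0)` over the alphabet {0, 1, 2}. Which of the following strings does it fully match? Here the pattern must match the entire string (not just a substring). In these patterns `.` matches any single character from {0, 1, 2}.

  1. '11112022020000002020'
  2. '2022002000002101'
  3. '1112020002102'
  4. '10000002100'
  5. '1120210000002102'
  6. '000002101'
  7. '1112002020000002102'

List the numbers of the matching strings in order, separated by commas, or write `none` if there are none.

2, 3, 4, 5, 6, 7

1 → no match
2 → match
3 → match
4 → match
5 → match
6 → match
7 → match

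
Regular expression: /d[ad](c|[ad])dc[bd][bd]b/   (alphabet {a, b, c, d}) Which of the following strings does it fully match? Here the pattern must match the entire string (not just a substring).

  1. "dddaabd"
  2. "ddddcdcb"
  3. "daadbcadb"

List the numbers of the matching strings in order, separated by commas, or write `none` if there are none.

1 → no match — must end with "b"
2 → no match
3 → no match

none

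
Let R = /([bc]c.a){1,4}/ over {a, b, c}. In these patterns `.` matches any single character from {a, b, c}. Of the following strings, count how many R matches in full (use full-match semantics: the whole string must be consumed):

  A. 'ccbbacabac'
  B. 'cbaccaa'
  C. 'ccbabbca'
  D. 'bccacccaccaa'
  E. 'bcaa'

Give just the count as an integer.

2

A → no match — must end with 'a'
B → no match
C → no match
D → match
E → match
Total matched: 2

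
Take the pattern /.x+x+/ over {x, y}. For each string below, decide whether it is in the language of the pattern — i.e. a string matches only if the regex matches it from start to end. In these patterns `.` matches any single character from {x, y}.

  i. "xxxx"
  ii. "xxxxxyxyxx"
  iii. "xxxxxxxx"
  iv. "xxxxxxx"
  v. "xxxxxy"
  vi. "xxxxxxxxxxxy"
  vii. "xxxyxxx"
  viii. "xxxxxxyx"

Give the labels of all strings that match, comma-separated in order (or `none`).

i → match
ii → no match
iii → match
iv → match
v → no match — must end with "x"
vi → no match — must end with "x"
vii → no match
viii → no match

i, iii, iv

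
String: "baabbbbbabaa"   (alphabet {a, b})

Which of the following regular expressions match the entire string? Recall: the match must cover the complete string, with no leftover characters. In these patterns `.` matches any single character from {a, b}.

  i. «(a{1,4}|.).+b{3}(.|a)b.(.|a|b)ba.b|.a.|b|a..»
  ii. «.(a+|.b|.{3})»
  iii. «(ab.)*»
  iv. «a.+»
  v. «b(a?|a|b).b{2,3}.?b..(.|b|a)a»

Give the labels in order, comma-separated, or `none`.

v

i → no match
ii → no match
iii → no match
iv → no match — must start with "a"
v → match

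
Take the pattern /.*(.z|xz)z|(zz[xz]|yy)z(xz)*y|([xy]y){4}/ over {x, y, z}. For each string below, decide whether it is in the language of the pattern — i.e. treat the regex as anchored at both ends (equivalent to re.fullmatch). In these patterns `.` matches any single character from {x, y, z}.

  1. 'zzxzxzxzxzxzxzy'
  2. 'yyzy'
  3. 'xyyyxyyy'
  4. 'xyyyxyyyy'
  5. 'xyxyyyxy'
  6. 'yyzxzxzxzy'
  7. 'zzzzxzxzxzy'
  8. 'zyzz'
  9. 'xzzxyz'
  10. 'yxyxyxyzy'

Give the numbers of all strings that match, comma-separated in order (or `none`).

1 → match
2 → match
3 → match
4 → no match
5 → match
6 → match
7 → match
8 → match
9 → no match
10 → no match

1, 2, 3, 5, 6, 7, 8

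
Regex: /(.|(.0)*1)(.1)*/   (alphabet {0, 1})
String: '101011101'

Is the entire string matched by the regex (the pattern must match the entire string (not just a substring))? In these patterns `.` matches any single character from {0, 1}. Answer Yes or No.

Yes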